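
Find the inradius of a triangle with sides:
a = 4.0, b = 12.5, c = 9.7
r = Area/s where s is the semi-perimeter.
s = (4.0 + 12.5 + 9.7)/2 = 26.2/2 = 13.1
Area = √(s(s−a)(s−b)(s−c)) = √(13.1·9.1·0.6·3.4) ≈ √243.188 ≈ 15.5945
r ≈ 15.5945/13.1 ≈ 1.19042

r = 1.19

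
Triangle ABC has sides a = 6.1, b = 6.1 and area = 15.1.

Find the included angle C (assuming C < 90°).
Area = ½·a·b·sin(C)  ⇒  sin(C) = 2·Area/(a·b) = 2·15.1/(6.1·6.1) = 30.2/37.21 ≈ 0.81161
C = arcsin(0.81161) ≈ 54.2535° (taking the acute solution since C < 90°)

C = 54.25°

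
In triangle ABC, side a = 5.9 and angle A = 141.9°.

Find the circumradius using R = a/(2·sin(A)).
R = a/(2·sin(A)) = 5.9/(2·sin(141.9°))
sin(141.9°) ≈ 0.617036
R ≈ 5.9/(2·0.617036) = 5.9/1.23407 ≈ 4.78092

R = 4.781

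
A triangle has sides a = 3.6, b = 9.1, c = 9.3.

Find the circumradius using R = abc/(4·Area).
First find the area with Heron's formula.
s = (3.6 + 9.1 + 9.3)/2 = 11
Area = √(s(s−a)(s−b)(s−c)) = √(11·7.4·1.9·1.7) ≈ √262.922 ≈ 16.2149
abc = 3.6·9.1·9.3 = 304.668
R = abc/(4·Area) ≈ 304.668/(4·16.2149) = 304.668/64.8595 ≈ 4.69736

R = 4.697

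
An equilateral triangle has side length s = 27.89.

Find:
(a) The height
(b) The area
(a) The height splits the triangle into two 30-60-90 halves: h = s·√3/2 = 27.89·1.73205/2 ≈ 48.3069/2 ≈ 24.1534
(b) Area = (√3/4)·s² = (√3/4)·27.89² = (√3/4)·777.8521 ≈ 0.433013·777.8521 ≈ 336.82

Height = 24.15, Area = 336.8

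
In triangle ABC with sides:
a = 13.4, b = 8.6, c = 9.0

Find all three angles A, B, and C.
Law of cosines for each angle (a² = 179.56, b² = 73.96, c² = 81):
cos(A) = (b² + c² − a²)/(2bc) = (73.96 + 81 − 179.56)/(2·8.6·9.0) = -24.6/154.8 ≈ -0.158915  ⇒  A ≈ 99.1439°
cos(B) = (a² + c² − b²)/(2ac) = (179.56 + 81 − 73.96)/(2·13.4·9.0) = 186.6/241.2 ≈ 0.773632  ⇒  B ≈ 39.3188°
cos(C) = (a² + b² − c²)/(2ab) = (179.56 + 73.96 − 81)/(2·13.4·8.6) = 172.52/230.48 ≈ 0.748525  ⇒  C ≈ 41.5372°
Check: A + B + C ≈ 180°

A = 99.14°, B = 39.32°, C = 41.54°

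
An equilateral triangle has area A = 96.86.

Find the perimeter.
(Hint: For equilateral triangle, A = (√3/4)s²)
A = (√3/4)s²  ⇒  s² = 4A/√3 = 4·96.86/√3 = 387.44/1.73205 ≈ 223.689
s ≈ √223.689 ≈ 14.9562
Perimeter = 3s ≈ 3·14.9562 ≈ 44.8687

Perimeter = 44.87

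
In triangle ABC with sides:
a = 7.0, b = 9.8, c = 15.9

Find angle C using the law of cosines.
c² = a² + b² − 2ab·cos(C)  ⇒  cos(C) = (a² + b² − c²)/(2ab)
cos(C) = (7.0² + 9.8² − 15.9²)/(2·7.0·9.8) = (49 + 96.04 − 252.81)/137.2 = -107.77/137.2 ≈ -0.785496
C = arccos(-0.785496) ≈ 141.767°

C = 141.8°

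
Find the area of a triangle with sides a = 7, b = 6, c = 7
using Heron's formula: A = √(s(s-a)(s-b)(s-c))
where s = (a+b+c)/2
s = (7 + 6 + 7)/2 = 20/2 = 10
s − a = 3, s − b = 4, s − c = 3
s(s−a)(s−b)(s−c) = 10·3·4·3 = 360
Area = √360 ≈ 18.9737

s = 10.0, Area = 18.97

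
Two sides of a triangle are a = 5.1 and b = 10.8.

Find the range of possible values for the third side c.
Triangle inequality: |a − b| < c < a + b
|a − b| = |5.1 − 10.8| = 5.7
a + b = 5.1 + 10.8 = 15.9

5.7 < c < 15.9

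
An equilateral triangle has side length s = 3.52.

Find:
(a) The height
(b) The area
(a) The height splits the triangle into two 30-60-90 halves: h = s·√3/2 = 3.52·1.73205/2 ≈ 6.09682/2 ≈ 3.04841
(b) Area = (√3/4)·s² = (√3/4)·3.52² = (√3/4)·12.3904 ≈ 0.433013·12.3904 ≈ 5.3652

Height = 3.048, Area = 5.365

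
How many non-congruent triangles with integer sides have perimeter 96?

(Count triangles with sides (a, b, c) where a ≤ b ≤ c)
Let a ≤ b ≤ c with a + b + c = 96. The only binding inequality is a + b > c, i.e. 96 − c > c, so c < 96/2; and c ≥ 96/3 since c is the largest side.
So 32 ≤ c ≤ 47. For each c, b runs from ⌈(96 − c)/2⌉ up to c (then a = 96 − b − c satisfies 1 ≤ a ≤ b automatically), giving c − ⌈(96 − c)/2⌉ + 1 choices.
Summing over c: 1 + 2 + 4 + 5 + … + 22 + 23  (16 terms, c = 32, …, 47) = 192
Check (closed form: nearest integer to p²/48 for even p, (p+3)²/48 for odd p): 96²/48 = 9216/48 ≈ 192.00 → 192

192 triangles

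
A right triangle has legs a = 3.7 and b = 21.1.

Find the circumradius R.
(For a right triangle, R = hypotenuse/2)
Hypotenuse c = √(a² + b²) = √(13.69 + 445.21) = √458.9 ≈ 21.422
R = c/2 ≈ 21.422/2 ≈ 10.711

R = 10.71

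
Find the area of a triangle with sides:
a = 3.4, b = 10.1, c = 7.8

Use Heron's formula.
s = (3.4 + 10.1 + 7.8)/2 = 21.3/2 = 10.65
s − a = 7.25, s − b = 0.55, s − c = 2.85
s(s−a)(s−b)(s−c) = 10.65·7.25·0.55·2.85 ≈ 121.031
Area = √121.031 ≈ 11.0014

Area = 11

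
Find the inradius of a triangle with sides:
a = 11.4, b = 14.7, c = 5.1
r = Area/s where s is the semi-perimeter.
s = (11.4 + 14.7 + 5.1)/2 = 31.2/2 = 15.6
Area = √(s(s−a)(s−b)(s−c)) = √(15.6·4.2·0.9·10.5) ≈ √619.164 ≈ 24.883
r ≈ 24.883/15.6 ≈ 1.59506

r = 1.595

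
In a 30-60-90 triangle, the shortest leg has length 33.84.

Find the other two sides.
In a 30-60-90 triangle the sides are in ratio 1 : √3 : 2 (short leg : long leg : hypotenuse).
Long leg = 33.84·√3 ≈ 33.84·1.73205 ≈ 58.6126
Hypotenuse = 2·33.84 = 67.68

Long leg = 33.84√3 = 58.61, Hypotenuse = 67.68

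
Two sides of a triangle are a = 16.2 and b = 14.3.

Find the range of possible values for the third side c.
Triangle inequality: |a − b| < c < a + b
|a − b| = |16.2 − 14.3| = 1.9
a + b = 16.2 + 14.3 = 30.5

1.9 < c < 30.5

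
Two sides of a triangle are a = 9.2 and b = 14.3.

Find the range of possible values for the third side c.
Triangle inequality: |a − b| < c < a + b
|a − b| = |9.2 − 14.3| = 5.1
a + b = 9.2 + 14.3 = 23.5

5.1 < c < 23.5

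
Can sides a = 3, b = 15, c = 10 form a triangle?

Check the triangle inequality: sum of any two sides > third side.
a + b vs c: 3 + 15 = 18 > 10  ✓
a + c vs b: 3 + 10 = 13 ≤ 15  ✗
b + c vs a: 15 + 10 = 25 > 3  ✓

No: 3 + 10 = 13 is not > 15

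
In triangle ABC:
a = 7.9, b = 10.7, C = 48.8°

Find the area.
Two sides and the included angle (SAS): A = ½·a·b·sin(C) = ½·7.9·10.7·sin(48.8°)
sin(48.8°) ≈ 0.752415
A ≈ ½·84.53·0.752415 = 42.265·0.752415 ≈ 31.8008

Area = 31.8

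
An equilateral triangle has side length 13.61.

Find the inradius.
r = Area/s with s the semi-perimeter.
Area = (√3/4)·13.61² = (√3/4)·185.2321 ≈ 0.433013·185.2321 ≈ 80.2079
s = 3·13.61/2 = 20.415
r ≈ 80.2079/20.415 ≈ 3.92887
(Equivalently r = side/(2√3) = 13.61/3.4641 ≈ 3.92887.)

r = 3.929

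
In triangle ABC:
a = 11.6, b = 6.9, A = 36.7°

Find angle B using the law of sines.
a/sin(A) = b/sin(B)  ⇒  sin(B) = b·sin(A)/a = 6.9·sin(36.7°)/11.6
sin(36.7°) ≈ 0.597625
sin(B) ≈ 6.9·0.597625/11.6 ≈ 4.12361/11.6 ≈ 0.355484
B = arcsin(0.355484) ≈ 20.8231°
(Since b ≤ a we need B ≤ A, so the obtuse alternative 180° − 20.8231° ≈ 159.177° is rejected.)

B = 20.82°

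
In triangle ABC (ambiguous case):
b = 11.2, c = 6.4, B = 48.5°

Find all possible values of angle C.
b/sin(B) = c/sin(C)  ⇒  sin(C) = c·sin(B)/b = 6.4·sin(48.5°)/11.2
sin(48.5°) ≈ 0.748956
sin(C) ≈ 6.4·0.748956/11.2 ≈ 4.79332/11.2 ≈ 0.427975
Candidate 1: C₁ = arcsin(0.427975) ≈ 25.3391°  →  A = 180° − 48.5° − 25.3391° ≈ 106.161° > 0, valid
Candidate 2: C₂ = 180° − C₁ ≈ 154.661°  →  A = 180° − 48.5° − 154.661° ≈ -23.1609° ≤ 0, not a valid triangle

C = 25.34° (one solution)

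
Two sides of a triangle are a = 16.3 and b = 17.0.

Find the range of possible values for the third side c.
Triangle inequality: |a − b| < c < a + b
|a − b| = |16.3 − 17.0| = 0.7
a + b = 16.3 + 17.0 = 33.3

0.7 < c < 33.3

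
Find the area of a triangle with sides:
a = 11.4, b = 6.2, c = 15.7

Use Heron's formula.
s = (11.4 + 6.2 + 15.7)/2 = 33.3/2 = 16.65
s − a = 5.25, s − b = 10.45, s − c = 0.95
s(s−a)(s−b)(s−c) = 16.65·5.25·10.45·0.95 ≈ 867.788
Area = √867.788 ≈ 29.4582

Area = 29.46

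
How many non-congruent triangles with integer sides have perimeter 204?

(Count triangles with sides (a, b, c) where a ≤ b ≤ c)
Let a ≤ b ≤ c with a + b + c = 204. The only binding inequality is a + b > c, i.e. 204 − c > c, so c < 204/2; and c ≥ 204/3 since c is the largest side.
So 68 ≤ c ≤ 101. For each c, b runs from ⌈(204 − c)/2⌉ up to c (then a = 204 − b − c satisfies 1 ≤ a ≤ b automatically), giving c − ⌈(204 − c)/2⌉ + 1 choices.
Summing over c: 1 + 2 + 4 + 5 + … + 49 + 50  (34 terms, c = 68, …, 101) = 867
Check (closed form: nearest integer to p²/48 for even p, (p+3)²/48 for odd p): 204²/48 = 41616/48 ≈ 867.00 → 867

867 triangles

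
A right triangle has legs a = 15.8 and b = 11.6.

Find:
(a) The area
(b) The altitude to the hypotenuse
(a) The legs are perpendicular, so Area = ½·a·b = ½·15.8·11.6 = ½·183.28 = 91.64
(b) Hypotenuse c = √(a² + b²) = √(249.64 + 134.56) = √384.2 ≈ 19.601
    Area = ½·c·h_c  ⇒  h_c = 2·Area/c = 183.28/19.601 ≈ 9.35053

Area = 91.64, h_c = 9.351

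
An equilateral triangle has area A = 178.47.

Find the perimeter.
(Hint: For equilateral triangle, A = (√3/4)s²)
A = (√3/4)s²  ⇒  s² = 4A/√3 = 4·178.47/√3 = 713.88/1.73205 ≈ 412.159
s ≈ √412.159 ≈ 20.3017
Perimeter = 3s ≈ 3·20.3017 ≈ 60.9051

Perimeter = 60.91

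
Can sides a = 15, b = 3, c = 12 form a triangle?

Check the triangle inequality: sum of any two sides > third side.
a + b vs c: 15 + 3 = 18 > 12  ✓
a + c vs b: 15 + 12 = 27 > 3  ✓
b + c vs a: 3 + 12 = 15 ≤ 15  ✗

No: 3 + 12 = 15 is not > 15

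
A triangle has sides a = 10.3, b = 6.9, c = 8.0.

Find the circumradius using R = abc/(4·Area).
First find the area with Heron's formula.
s = (10.3 + 6.9 + 8.0)/2 = 12.6
Area = √(s(s−a)(s−b)(s−c)) = √(12.6·2.3·5.7·4.6) ≈ √759.856 ≈ 27.5655
abc = 10.3·6.9·8.0 = 568.56
R = abc/(4·Area) ≈ 568.56/(4·27.5655) = 568.56/110.262 ≈ 5.15645

R = 5.156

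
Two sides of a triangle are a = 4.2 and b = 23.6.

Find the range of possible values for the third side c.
Triangle inequality: |a − b| < c < a + b
|a − b| = |4.2 − 23.6| = 19.4
a + b = 4.2 + 23.6 = 27.8

19.4 < c < 27.8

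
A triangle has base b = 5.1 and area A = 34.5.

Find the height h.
A = ½·b·h  ⇒  h = 2A/b = 2·34.5/5.1 = 69/5.1 ≈ 13.5294

h = 13.53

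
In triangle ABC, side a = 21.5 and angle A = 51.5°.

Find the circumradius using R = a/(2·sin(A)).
R = a/(2·sin(A)) = 21.5/(2·sin(51.5°))
sin(51.5°) ≈ 0.782608
R ≈ 21.5/(2·0.782608) = 21.5/1.56522 ≈ 13.7361

R = 13.74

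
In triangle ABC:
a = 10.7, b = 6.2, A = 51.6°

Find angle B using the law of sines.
a/sin(A) = b/sin(B)  ⇒  sin(B) = b·sin(A)/a = 6.2·sin(51.6°)/10.7
sin(51.6°) ≈ 0.783693
sin(B) ≈ 6.2·0.783693/10.7 ≈ 4.8589/10.7 ≈ 0.454103
B = arcsin(0.454103) ≈ 27.0072°
(Since b ≤ a we need B ≤ A, so the obtuse alternative 180° − 27.0072° ≈ 152.993° is rejected.)

B = 27.01°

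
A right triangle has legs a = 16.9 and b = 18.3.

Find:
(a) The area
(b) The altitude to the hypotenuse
(a) The legs are perpendicular, so Area = ½·a·b = ½·16.9·18.3 = ½·309.27 = 154.635
(b) Hypotenuse c = √(a² + b²) = √(285.61 + 334.89) = √620.5 ≈ 24.9098
    Area = ½·c·h_c  ⇒  h_c = 2·Area/c = 309.27/24.9098 ≈ 12.4156

Area = 154.635, h_c = 12.42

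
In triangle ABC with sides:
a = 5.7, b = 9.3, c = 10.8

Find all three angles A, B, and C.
Law of cosines for each angle (a² = 32.49, b² = 86.49, c² = 116.64):
cos(A) = (b² + c² − a²)/(2bc) = (86.49 + 116.64 − 32.49)/(2·9.3·10.8) = 170.64/200.88 ≈ 0.849462  ⇒  A ≈ 31.8468°
cos(B) = (a² + c² − b²)/(2ac) = (32.49 + 116.64 − 86.49)/(2·5.7·10.8) = 62.64/123.12 ≈ 0.508772  ⇒  B ≈ 59.4179°
cos(C) = (a² + b² − c²)/(2ab) = (32.49 + 86.49 − 116.64)/(2·5.7·9.3) = 2.34/106.02 ≈ 0.0220713  ⇒  C ≈ 88.7353°
Check: A + B + C ≈ 180°

A = 31.85°, B = 59.42°, C = 88.74°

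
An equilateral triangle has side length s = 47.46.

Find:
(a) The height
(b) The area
(a) The height splits the triangle into two 30-60-90 halves: h = s·√3/2 = 47.46·1.73205/2 ≈ 82.2031/2 ≈ 41.1016
(b) Area = (√3/4)·s² = (√3/4)·47.46² = (√3/4)·2252.4516 ≈ 0.433013·2252.4516 ≈ 975.34

Height = 41.1, Area = 975.3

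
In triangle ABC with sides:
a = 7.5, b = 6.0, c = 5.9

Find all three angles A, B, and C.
Law of cosines for each angle (a² = 56.25, b² = 36, c² = 34.81):
cos(A) = (b² + c² − a²)/(2bc) = (36 + 34.81 − 56.25)/(2·6.0·5.9) = 14.56/70.8 ≈ 0.20565  ⇒  A ≈ 78.1325°
cos(B) = (a² + c² − b²)/(2ac) = (56.25 + 34.81 − 36)/(2·7.5·5.9) = 55.06/88.5 ≈ 0.622147  ⇒  B ≈ 51.5269°
cos(C) = (a² + b² − c²)/(2ab) = (56.25 + 36 − 34.81)/(2·7.5·6.0) = 57.44/90 ≈ 0.638222  ⇒  C ≈ 50.3406°
Check: A + B + C ≈ 180°

A = 78.13°, B = 51.53°, C = 50.34°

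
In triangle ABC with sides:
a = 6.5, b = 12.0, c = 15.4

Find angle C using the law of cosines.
c² = a² + b² − 2ab·cos(C)  ⇒  cos(C) = (a² + b² − c²)/(2ab)
cos(C) = (6.5² + 12.0² − 15.4²)/(2·6.5·12.0) = (42.25 + 144 − 237.16)/156 = -50.91/156 ≈ -0.326346
C = arccos(-0.326346) ≈ 109.047°

C = 109°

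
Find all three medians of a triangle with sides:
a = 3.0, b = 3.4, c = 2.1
Median formula: m_a = ½√(2b² + 2c² − a²) (and cyclically). a² = 9, b² = 11.56, c² = 4.41.
m_a = ½√(2·11.56 + 2·4.41 − 9) = ½√22.94 ≈ ½·4.78957 ≈ 2.39479
m_b = ½√(2·9 + 2·4.41 − 11.56) = ½√15.26 ≈ ½·3.9064 ≈ 1.9532
m_c = ½√(2·9 + 2·11.56 − 4.41) = ½√36.71 ≈ ½·6.05888 ≈ 3.02944

m_a = 2.395, m_b = 1.953, m_c = 3.029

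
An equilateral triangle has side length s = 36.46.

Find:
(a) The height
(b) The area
(a) The height splits the triangle into two 30-60-90 halves: h = s·√3/2 = 36.46·1.73205/2 ≈ 63.1506/2 ≈ 31.5753
(b) Area = (√3/4)·s² = (√3/4)·36.46² = (√3/4)·1329.3316 ≈ 0.433013·1329.3316 ≈ 575.617

Height = 31.58, Area = 575.6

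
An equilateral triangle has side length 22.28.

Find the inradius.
r = Area/s with s the semi-perimeter.
Area = (√3/4)·22.28² = (√3/4)·496.3984 ≈ 0.433013·496.3984 ≈ 214.947
s = 3·22.28/2 = 33.42
r ≈ 214.947/33.42 ≈ 6.43168
(Equivalently r = side/(2√3) = 22.28/3.4641 ≈ 6.43168.)

r = 6.432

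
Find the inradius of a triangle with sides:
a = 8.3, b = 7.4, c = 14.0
r = Area/s where s is the semi-perimeter.
s = (8.3 + 7.4 + 14.0)/2 = 29.7/2 = 14.85
Area = √(s(s−a)(s−b)(s−c)) = √(14.85·6.55·7.45·0.85) ≈ √615.946 ≈ 24.8183
r ≈ 24.8183/14.85 ≈ 1.67126

r = 1.671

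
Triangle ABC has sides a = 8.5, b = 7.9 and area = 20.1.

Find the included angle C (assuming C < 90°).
Area = ½·a·b·sin(C)  ⇒  sin(C) = 2·Area/(a·b) = 2·20.1/(8.5·7.9) = 40.2/67.15 ≈ 0.59866
C = arcsin(0.59866) ≈ 36.774° (taking the acute solution since C < 90°)

C = 36.77°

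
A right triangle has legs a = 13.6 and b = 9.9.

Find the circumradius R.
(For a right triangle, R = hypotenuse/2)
Hypotenuse c = √(a² + b²) = √(184.96 + 98.01) = √282.97 ≈ 16.8217
R = c/2 ≈ 16.8217/2 ≈ 8.41086

R = 8.411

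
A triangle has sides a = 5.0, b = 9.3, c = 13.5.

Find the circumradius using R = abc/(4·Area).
First find the area with Heron's formula.
s = (5.0 + 9.3 + 13.5)/2 = 13.9
Area = √(s(s−a)(s−b)(s−c)) = √(13.9·8.9·4.6·0.4) ≈ √227.626 ≈ 15.0873
abc = 5.0·9.3·13.5 = 627.75
R = abc/(4·Area) ≈ 627.75/(4·15.0873) = 627.75/60.3492 ≈ 10.402

R = 10.4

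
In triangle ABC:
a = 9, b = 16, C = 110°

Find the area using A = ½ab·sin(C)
A = ½·a·b·sin(C) = ½·9·16·sin(110°)
sin(110°) ≈ 0.939693
A ≈ ½·144·0.939693 = 72·0.939693 ≈ 67.6579

Area = 67.66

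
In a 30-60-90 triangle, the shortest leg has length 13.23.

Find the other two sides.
In a 30-60-90 triangle the sides are in ratio 1 : √3 : 2 (short leg : long leg : hypotenuse).
Long leg = 13.23·√3 ≈ 13.23·1.73205 ≈ 22.915
Hypotenuse = 2·13.23 = 26.46

Long leg = 13.23√3 = 22.92, Hypotenuse = 26.46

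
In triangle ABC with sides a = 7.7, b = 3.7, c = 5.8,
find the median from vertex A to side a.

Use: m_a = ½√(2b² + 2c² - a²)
m_a = ½√(2·3.7² + 2·5.8² − 7.7²) = ½√(2·13.69 + 2·33.64 − 59.29) = ½√(27.38 + 67.28 − 59.29) = ½√35.37
√35.37 ≈ 5.94727, so m_a ≈ 2.97363

m_a = 2.974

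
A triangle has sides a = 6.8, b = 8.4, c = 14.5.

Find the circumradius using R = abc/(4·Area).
First find the area with Heron's formula.
s = (6.8 + 8.4 + 14.5)/2 = 14.85
Area = √(s(s−a)(s−b)(s−c)) = √(14.85·8.05·6.45·0.35) ≈ √269.867 ≈ 16.4276
abc = 6.8·8.4·14.5 = 828.24
R = abc/(4·Area) ≈ 828.24/(4·16.4276) = 828.24/65.7105 ≈ 12.6044

R = 12.6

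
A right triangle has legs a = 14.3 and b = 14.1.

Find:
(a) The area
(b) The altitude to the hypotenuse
(a) The legs are perpendicular, so Area = ½·a·b = ½·14.3·14.1 = ½·201.63 = 100.815
(b) Hypotenuse c = √(a² + b²) = √(204.49 + 198.81) = √403.3 ≈ 20.0823
    Area = ½·c·h_c  ⇒  h_c = 2·Area/c = 201.63/20.0823 ≈ 10.0402

Area = 100.815, h_c = 10.04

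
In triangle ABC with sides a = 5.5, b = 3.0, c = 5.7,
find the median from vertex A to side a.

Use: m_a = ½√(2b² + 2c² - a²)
m_a = ½√(2·3.0² + 2·5.7² − 5.5²) = ½√(2·9 + 2·32.49 − 30.25) = ½√(18 + 64.98 − 30.25) = ½√52.73
√52.73 ≈ 7.26154, so m_a ≈ 3.63077

m_a = 3.631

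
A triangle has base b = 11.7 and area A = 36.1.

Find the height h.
A = ½·b·h  ⇒  h = 2A/b = 2·36.1/11.7 = 72.2/11.7 ≈ 6.17094

h = 6.171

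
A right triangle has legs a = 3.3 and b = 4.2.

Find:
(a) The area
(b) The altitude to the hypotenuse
(a) The legs are perpendicular, so Area = ½·a·b = ½·3.3·4.2 = ½·13.86 = 6.93
(b) Hypotenuse c = √(a² + b²) = √(10.89 + 17.64) = √28.53 ≈ 5.34135
    Area = ½·c·h_c  ⇒  h_c = 2·Area/c = 13.86/5.34135 ≈ 2.59485

Area = 6.93, h_c = 2.595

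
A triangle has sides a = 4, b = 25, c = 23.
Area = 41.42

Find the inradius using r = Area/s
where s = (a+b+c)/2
s = (4 + 25 + 23)/2 = 52/2 = 26
r = Area/s = 41.42/26 ≈ 1.59308

r = 1.593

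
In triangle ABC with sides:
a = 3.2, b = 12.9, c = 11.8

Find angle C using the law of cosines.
c² = a² + b² − 2ab·cos(C)  ⇒  cos(C) = (a² + b² − c²)/(2ab)
cos(C) = (3.2² + 12.9² − 11.8²)/(2·3.2·12.9) = (10.24 + 166.41 − 139.24)/82.56 = 37.41/82.56 ≈ 0.453125
C = arccos(0.453125) ≈ 63.0556°

C = 63.06°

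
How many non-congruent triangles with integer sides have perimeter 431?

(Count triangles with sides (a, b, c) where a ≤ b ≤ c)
Let a ≤ b ≤ c with a + b + c = 431. The only binding inequality is a + b > c, i.e. 431 − c > c, so c < 431/2; and c ≥ 431/3 since c is the largest side.
So 144 ≤ c ≤ 215. For each c, b runs from ⌈(431 − c)/2⌉ up to c (then a = 431 − b − c satisfies 1 ≤ a ≤ b automatically), giving c − ⌈(431 − c)/2⌉ + 1 choices.
Summing over c: 1 + 3 + 4 + 6 + … + 106 + 108  (72 terms, c = 144, …, 215) = 3924
Check (closed form: nearest integer to p²/48 for even p, (p+3)²/48 for odd p): (431+3)²/48 = 434²/48 = 188356/48 ≈ 3924.08 → 3924

3924 triangles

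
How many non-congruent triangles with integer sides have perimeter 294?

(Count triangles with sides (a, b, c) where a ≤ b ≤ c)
Let a ≤ b ≤ c with a + b + c = 294. The only binding inequality is a + b > c, i.e. 294 − c > c, so c < 294/2; and c ≥ 294/3 since c is the largest side.
So 98 ≤ c ≤ 146. For each c, b runs from ⌈(294 − c)/2⌉ up to c (then a = 294 − b − c satisfies 1 ≤ a ≤ b automatically), giving c − ⌈(294 − c)/2⌉ + 1 choices.
Summing over c: 1 + 2 + 4 + 5 + … + 71 + 73  (49 terms, c = 98, …, 146) = 1801
Check (closed form: nearest integer to p²/48 for even p, (p+3)²/48 for odd p): 294²/48 = 86436/48 ≈ 1800.75 → 1801

1801 triangles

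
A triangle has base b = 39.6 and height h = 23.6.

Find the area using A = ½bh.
A = ½·b·h = ½·39.6·23.6 = ½·934.56 = 467.28

Area = 467.28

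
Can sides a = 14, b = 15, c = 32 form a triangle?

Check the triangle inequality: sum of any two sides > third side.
a + b vs c: 14 + 15 = 29 ≤ 32  ✗
a + c vs b: 14 + 32 = 46 > 15  ✓
b + c vs a: 15 + 32 = 47 > 14  ✓

No: 14 + 15 = 29 is not > 32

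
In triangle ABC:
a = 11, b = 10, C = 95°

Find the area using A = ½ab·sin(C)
A = ½·a·b·sin(C) = ½·11·10·sin(95°)
sin(95°) ≈ 0.996195
A ≈ ½·110·0.996195 = 55·0.996195 ≈ 54.7907

Area = 54.79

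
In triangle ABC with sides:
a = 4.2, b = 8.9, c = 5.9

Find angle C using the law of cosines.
c² = a² + b² − 2ab·cos(C)  ⇒  cos(C) = (a² + b² − c²)/(2ab)
cos(C) = (4.2² + 8.9² − 5.9²)/(2·4.2·8.9) = (17.64 + 79.21 − 34.81)/74.76 = 62.04/74.76 ≈ 0.829856
C = arccos(0.829856) ≈ 33.9161°

C = 33.92°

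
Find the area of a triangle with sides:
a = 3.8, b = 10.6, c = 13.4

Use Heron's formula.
s = (3.8 + 10.6 + 13.4)/2 = 27.8/2 = 13.9
s − a = 10.1, s − b = 3.3, s − c = 0.5
s(s−a)(s−b)(s−c) = 13.9·10.1·3.3·0.5 ≈ 231.643
Area = √231.643 ≈ 15.2198

Area = 15.22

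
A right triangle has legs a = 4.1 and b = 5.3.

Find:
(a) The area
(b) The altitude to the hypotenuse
(a) The legs are perpendicular, so Area = ½·a·b = ½·4.1·5.3 = ½·21.73 = 10.865
(b) Hypotenuse c = √(a² + b²) = √(16.81 + 28.09) = √44.9 ≈ 6.70075
    Area = ½·c·h_c  ⇒  h_c = 2·Area/c = 21.73/6.70075 ≈ 3.24292

Area = 10.865, h_c = 3.243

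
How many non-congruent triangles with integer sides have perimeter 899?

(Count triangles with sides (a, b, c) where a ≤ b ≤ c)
Let a ≤ b ≤ c with a + b + c = 899. The only binding inequality is a + b > c, i.e. 899 − c > c, so c < 899/2; and c ≥ 899/3 since c is the largest side.
So 300 ≤ c ≤ 449. For each c, b runs from ⌈(899 − c)/2⌉ up to c (then a = 899 − b − c satisfies 1 ≤ a ≤ b automatically), giving c − ⌈(899 − c)/2⌉ + 1 choices.
Summing over c: 1 + 3 + 4 + 6 + … + 223 + 225  (150 terms, c = 300, …, 449) = 16950
Check (closed form: nearest integer to p²/48 for even p, (p+3)²/48 for odd p): (899+3)²/48 = 902²/48 = 813604/48 ≈ 16950.08 → 16950

16950 triangles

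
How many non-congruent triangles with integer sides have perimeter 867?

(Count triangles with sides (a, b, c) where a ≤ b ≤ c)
Let a ≤ b ≤ c with a + b + c = 867. The only binding inequality is a + b > c, i.e. 867 − c > c, so c < 867/2; and c ≥ 867/3 since c is the largest side.
So 289 ≤ c ≤ 433. For each c, b runs from ⌈(867 − c)/2⌉ up to c (then a = 867 − b − c satisfies 1 ≤ a ≤ b automatically), giving c − ⌈(867 − c)/2⌉ + 1 choices.
Summing over c: 1 + 2 + 4 + 5 + … + 215 + 217  (145 terms, c = 289, …, 433) = 15769
Check (closed form: nearest integer to p²/48 for even p, (p+3)²/48 for odd p): (867+3)²/48 = 870²/48 = 756900/48 ≈ 15768.75 → 15769

15769 triangles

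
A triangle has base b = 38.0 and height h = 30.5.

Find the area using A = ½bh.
A = ½·b·h = ½·38.0·30.5 = ½·1159 = 579.5

Area = 579.5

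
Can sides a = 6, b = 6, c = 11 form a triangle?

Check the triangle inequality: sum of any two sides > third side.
a + b vs c: 6 + 6 = 12 > 11  ✓
a + c vs b: 6 + 11 = 17 > 6  ✓
b + c vs a: 6 + 11 = 17 > 6  ✓

Yes, triangle inequality satisfied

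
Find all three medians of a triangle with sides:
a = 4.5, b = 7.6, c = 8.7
Median formula: m_a = ½√(2b² + 2c² − a²) (and cyclically). a² = 20.25, b² = 57.76, c² = 75.69.
m_a = ½√(2·57.76 + 2·75.69 − 20.25) = ½√246.65 ≈ ½·15.7051 ≈ 7.85255
m_b = ½√(2·20.25 + 2·75.69 − 57.76) = ½√134.12 ≈ ½·11.581 ≈ 5.79051
m_c = ½√(2·20.25 + 2·57.76 − 75.69) = ½√80.33 ≈ ½·8.9627 ≈ 4.48135

m_a = 7.853, m_b = 5.791, m_c = 4.481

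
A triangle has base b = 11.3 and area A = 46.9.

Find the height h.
A = ½·b·h  ⇒  h = 2A/b = 2·46.9/11.3 = 93.8/11.3 ≈ 8.30088

h = 8.301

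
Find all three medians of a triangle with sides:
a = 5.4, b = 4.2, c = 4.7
Median formula: m_a = ½√(2b² + 2c² − a²) (and cyclically). a² = 29.16, b² = 17.64, c² = 22.09.
m_a = ½√(2·17.64 + 2·22.09 − 29.16) = ½√50.3 ≈ ½·7.09225 ≈ 3.54612
m_b = ½√(2·29.16 + 2·22.09 − 17.64) = ½√84.86 ≈ ½·9.21195 ≈ 4.60597
m_c = ½√(2·29.16 + 2·17.64 − 22.09) = ½√71.51 ≈ ½·8.45636 ≈ 4.22818

m_a = 3.546, m_b = 4.606, m_c = 4.228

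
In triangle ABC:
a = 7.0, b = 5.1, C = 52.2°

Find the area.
Two sides and the included angle (SAS): A = ½·a·b·sin(C) = ½·7.0·5.1·sin(52.2°)
sin(52.2°) ≈ 0.790155
A ≈ ½·35.7·0.790155 = 17.85·0.790155 ≈ 14.1043

Area = 14.1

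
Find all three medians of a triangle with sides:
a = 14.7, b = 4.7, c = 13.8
Median formula: m_a = ½√(2b² + 2c² − a²) (and cyclically). a² = 216.09, b² = 22.09, c² = 190.44.
m_a = ½√(2·22.09 + 2·190.44 − 216.09) = ½√208.97 ≈ ½·14.4558 ≈ 7.2279
m_b = ½√(2·216.09 + 2·190.44 − 22.09) = ½√790.97 ≈ ½·28.1242 ≈ 14.0621
m_c = ½√(2·216.09 + 2·22.09 − 190.44) = ½√285.92 ≈ ½·16.9092 ≈ 8.45458

m_a = 7.228, m_b = 14.06, m_c = 8.455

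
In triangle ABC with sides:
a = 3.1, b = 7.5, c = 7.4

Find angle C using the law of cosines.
c² = a² + b² − 2ab·cos(C)  ⇒  cos(C) = (a² + b² − c²)/(2ab)
cos(C) = (3.1² + 7.5² − 7.4²)/(2·3.1·7.5) = (9.61 + 56.25 − 54.76)/46.5 = 11.1/46.5 ≈ 0.23871
C = arccos(0.23871) ≈ 76.1896°

C = 76.19°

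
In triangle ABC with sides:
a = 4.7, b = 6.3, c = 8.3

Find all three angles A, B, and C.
Law of cosines for each angle (a² = 22.09, b² = 39.69, c² = 68.89):
cos(A) = (b² + c² − a²)/(2bc) = (39.69 + 68.89 − 22.09)/(2·6.3·8.3) = 86.49/104.58 ≈ 0.827022  ⇒  A ≈ 34.2059°
cos(B) = (a² + c² − b²)/(2ac) = (22.09 + 68.89 − 39.69)/(2·4.7·8.3) = 51.29/78.02 ≈ 0.657396  ⇒  B ≈ 48.8985°
cos(C) = (a² + b² − c²)/(2ab) = (22.09 + 39.69 − 68.89)/(2·4.7·6.3) = -7.11/59.22 ≈ -0.120061  ⇒  C ≈ 96.8956°
Check: A + B + C ≈ 180°

A = 34.21°, B = 48.9°, C = 96.9°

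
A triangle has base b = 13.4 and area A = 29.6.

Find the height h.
A = ½·b·h  ⇒  h = 2A/b = 2·29.6/13.4 = 59.2/13.4 ≈ 4.41791

h = 4.418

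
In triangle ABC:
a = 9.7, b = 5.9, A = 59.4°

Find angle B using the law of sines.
a/sin(A) = b/sin(B)  ⇒  sin(B) = b·sin(A)/a = 5.9·sin(59.4°)/9.7
sin(59.4°) ≈ 0.860742
sin(B) ≈ 5.9·0.860742/9.7 ≈ 5.07838/9.7 ≈ 0.523544
B = arcsin(0.523544) ≈ 31.5703°
(Since b ≤ a we need B ≤ A, so the obtuse alternative 180° − 31.5703° ≈ 148.43° is rejected.)

B = 31.57°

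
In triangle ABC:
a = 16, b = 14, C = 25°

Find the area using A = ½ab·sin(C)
A = ½·a·b·sin(C) = ½·16·14·sin(25°)
sin(25°) ≈ 0.422618
A ≈ ½·224·0.422618 = 112·0.422618 ≈ 47.3332

Area = 47.33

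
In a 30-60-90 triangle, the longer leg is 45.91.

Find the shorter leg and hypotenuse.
In a 30-60-90 triangle the sides are in ratio 1 : √3 : 2, so short leg = long leg/√3 and hypotenuse = 2·(short leg).
Short leg = 45.91/√3 ≈ 45.91/1.73205 ≈ 26.5062
Hypotenuse = 2·26.5062 ≈ 53.0123

Short leg = 26.51, Hypotenuse = 53.01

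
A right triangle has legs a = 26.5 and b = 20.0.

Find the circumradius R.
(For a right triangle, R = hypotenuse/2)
Hypotenuse c = √(a² + b²) = √(702.25 + 400) = √1102.25 ≈ 33.2002
R = c/2 ≈ 33.2002/2 ≈ 16.6001

R = 16.6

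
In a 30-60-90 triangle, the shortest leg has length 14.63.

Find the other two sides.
In a 30-60-90 triangle the sides are in ratio 1 : √3 : 2 (short leg : long leg : hypotenuse).
Long leg = 14.63·√3 ≈ 14.63·1.73205 ≈ 25.3399
Hypotenuse = 2·14.63 = 29.26

Long leg = 14.63√3 = 25.34, Hypotenuse = 29.26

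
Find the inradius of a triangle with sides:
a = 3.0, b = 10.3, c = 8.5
r = Area/s where s is the semi-perimeter.
s = (3.0 + 10.3 + 8.5)/2 = 21.8/2 = 10.9
Area = √(s(s−a)(s−b)(s−c)) = √(10.9·7.9·0.6·2.4) ≈ √123.998 ≈ 11.1355
r ≈ 11.1355/10.9 ≈ 1.0216

r = 1.022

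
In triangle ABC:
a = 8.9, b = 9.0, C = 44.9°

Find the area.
Two sides and the included angle (SAS): A = ½·a·b·sin(C) = ½·8.9·9.0·sin(44.9°)
sin(44.9°) ≈ 0.705872
A ≈ ½·80.1·0.705872 = 40.05·0.705872 ≈ 28.2702

Area = 28.27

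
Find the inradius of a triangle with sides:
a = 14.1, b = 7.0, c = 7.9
r = Area/s where s is the semi-perimeter.
s = (14.1 + 7.0 + 7.9)/2 = 29/2 = 14.5
Area = √(s(s−a)(s−b)(s−c)) = √(14.5·0.4·7.5·6.6) ≈ √287.1 ≈ 16.944
r ≈ 16.944/14.5 ≈ 1.16855

r = 1.169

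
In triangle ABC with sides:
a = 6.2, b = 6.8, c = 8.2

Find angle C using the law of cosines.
c² = a² + b² − 2ab·cos(C)  ⇒  cos(C) = (a² + b² − c²)/(2ab)
cos(C) = (6.2² + 6.8² − 8.2²)/(2·6.2·6.8) = (38.44 + 46.24 − 67.24)/84.32 = 17.44/84.32 ≈ 0.206831
C = arccos(0.206831) ≈ 78.0633°

C = 78.06°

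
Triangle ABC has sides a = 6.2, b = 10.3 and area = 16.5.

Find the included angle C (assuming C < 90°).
Area = ½·a·b·sin(C)  ⇒  sin(C) = 2·Area/(a·b) = 2·16.5/(6.2·10.3) = 33/63.86 ≈ 0.516755
C = arcsin(0.516755) ≈ 31.1149° (taking the acute solution since C < 90°)

C = 31.11°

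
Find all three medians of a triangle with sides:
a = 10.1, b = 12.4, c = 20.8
Median formula: m_a = ½√(2b² + 2c² − a²) (and cyclically). a² = 102.01, b² = 153.76, c² = 432.64.
m_a = ½√(2·153.76 + 2·432.64 − 102.01) = ½√1070.79 ≈ ½·32.7229 ≈ 16.3615
m_b = ½√(2·102.01 + 2·432.64 − 153.76) = ½√915.54 ≈ ½·30.2579 ≈ 15.1289
m_c = ½√(2·102.01 + 2·153.76 − 432.64) = ½√78.9 ≈ ½·8.88257 ≈ 4.44128

m_a = 16.36, m_b = 15.13, m_c = 4.441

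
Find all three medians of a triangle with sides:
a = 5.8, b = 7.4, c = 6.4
Median formula: m_a = ½√(2b² + 2c² − a²) (and cyclically). a² = 33.64, b² = 54.76, c² = 40.96.
m_a = ½√(2·54.76 + 2·40.96 − 33.64) = ½√157.8 ≈ ½·12.5618 ≈ 6.28092
m_b = ½√(2·33.64 + 2·40.96 − 54.76) = ½√94.44 ≈ ½·9.71802 ≈ 4.85901
m_c = ½√(2·33.64 + 2·54.76 − 40.96) = ½√135.84 ≈ ½·11.655 ≈ 5.82752

m_a = 6.281, m_b = 4.859, m_c = 5.828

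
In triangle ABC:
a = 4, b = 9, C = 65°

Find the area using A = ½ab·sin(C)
A = ½·a·b·sin(C) = ½·4·9·sin(65°)
sin(65°) ≈ 0.906308
A ≈ ½·36·0.906308 = 18·0.906308 ≈ 16.3135

Area = 16.31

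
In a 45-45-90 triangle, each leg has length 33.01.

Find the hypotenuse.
In a 45-45-90 triangle the sides are in ratio 1 : 1 : √2, so hypotenuse = leg·√2.
Hypotenuse = 33.01·√2 ≈ 33.01·1.41421 ≈ 46.6832

Hypotenuse = 33.01√2 = 46.68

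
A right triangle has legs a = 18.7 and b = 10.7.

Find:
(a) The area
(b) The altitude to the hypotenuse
(a) The legs are perpendicular, so Area = ½·a·b = ½·18.7·10.7 = ½·200.09 = 100.045
(b) Hypotenuse c = √(a² + b²) = √(349.69 + 114.49) = √464.18 ≈ 21.5448
    Area = ½·c·h_c  ⇒  h_c = 2·Area/c = 200.09/21.5448 ≈ 9.28714

Area = 100.045, h_c = 9.287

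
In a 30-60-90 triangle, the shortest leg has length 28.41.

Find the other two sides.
In a 30-60-90 triangle the sides are in ratio 1 : √3 : 2 (short leg : long leg : hypotenuse).
Long leg = 28.41·√3 ≈ 28.41·1.73205 ≈ 49.2076
Hypotenuse = 2·28.41 = 56.82

Long leg = 28.41√3 = 49.21, Hypotenuse = 56.82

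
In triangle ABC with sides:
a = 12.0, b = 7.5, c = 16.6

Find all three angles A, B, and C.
Law of cosines for each angle (a² = 144, b² = 56.25, c² = 275.56):
cos(A) = (b² + c² − a²)/(2bc) = (56.25 + 275.56 − 144)/(2·7.5·16.6) = 187.81/249 ≈ 0.754257  ⇒  A ≈ 41.0395°
cos(B) = (a² + c² − b²)/(2ac) = (144 + 275.56 − 56.25)/(2·12.0·16.6) = 363.31/398.4 ≈ 0.911923  ⇒  B ≈ 24.2276°
cos(C) = (a² + b² − c²)/(2ab) = (144 + 56.25 − 275.56)/(2·12.0·7.5) = -75.31/180 ≈ -0.418389  ⇒  C ≈ 114.733°
Check: A + B + C ≈ 180°

A = 41.04°, B = 24.23°, C = 114.7°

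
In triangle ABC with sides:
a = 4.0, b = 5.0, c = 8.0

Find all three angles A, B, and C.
Law of cosines for each angle (a² = 16, b² = 25, c² = 64):
cos(A) = (b² + c² − a²)/(2bc) = (25 + 64 − 16)/(2·5.0·8.0) = 73/80 ≈ 0.9125  ⇒  A ≈ 24.1468°
cos(B) = (a² + c² − b²)/(2ac) = (16 + 64 − 25)/(2·4.0·8.0) = 55/64 ≈ 0.859375  ⇒  B ≈ 30.7535°
cos(C) = (a² + b² − c²)/(2ab) = (16 + 25 − 64)/(2·4.0·5.0) = -23/40 ≈ -0.575  ⇒  C ≈ 125.1°
Check: A + B + C ≈ 180°

A = 24.15°, B = 30.75°, C = 125.1°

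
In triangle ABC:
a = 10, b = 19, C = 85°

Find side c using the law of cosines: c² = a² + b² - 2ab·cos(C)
c² = 10² + 19² − 2·10·19·cos(85°)
cos(85°) ≈ 0.0871557
c² ≈ 100 + 361 − 380·(0.0871557) ≈ 461 − 33.1192 ≈ 427.881
c ≈ √427.881 ≈ 20.6853

c = 20.69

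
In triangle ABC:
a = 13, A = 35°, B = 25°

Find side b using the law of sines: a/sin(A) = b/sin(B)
a/sin(A) = b/sin(B)  ⇒  b = a·sin(B)/sin(A) = 13·sin(25°)/sin(35°)
sin(25°) ≈ 0.422618, sin(35°) ≈ 0.573576
b ≈ 13·0.422618/0.573576 ≈ 5.49404/0.573576 ≈ 9.57856

b = 9.579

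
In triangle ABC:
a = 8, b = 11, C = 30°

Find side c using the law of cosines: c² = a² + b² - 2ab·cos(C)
c² = 8² + 11² − 2·8·11·cos(30°)
cos(30°) ≈ 0.866025
c² ≈ 64 + 121 − 176·(0.866025) ≈ 185 − 152.42 ≈ 32.5795
c ≈ √32.5795 ≈ 5.70785

c = 5.708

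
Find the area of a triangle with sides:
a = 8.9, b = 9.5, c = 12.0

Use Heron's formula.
s = (8.9 + 9.5 + 12.0)/2 = 30.4/2 = 15.2
s − a = 6.3, s − b = 5.7, s − c = 3.2
s(s−a)(s−b)(s−c) = 15.2·6.3·5.7·3.2 ≈ 1746.66
Area = √1746.66 ≈ 41.7931

Area = 41.79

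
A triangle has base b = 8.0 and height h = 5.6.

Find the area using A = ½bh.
A = ½·b·h = ½·8.0·5.6 = ½·44.8 = 22.4

Area = 22.4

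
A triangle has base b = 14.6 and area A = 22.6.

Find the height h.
A = ½·b·h  ⇒  h = 2A/b = 2·22.6/14.6 = 45.2/14.6 ≈ 3.09589

h = 3.096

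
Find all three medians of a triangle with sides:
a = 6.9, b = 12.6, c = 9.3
Median formula: m_a = ½√(2b² + 2c² − a²) (and cyclically). a² = 47.61, b² = 158.76, c² = 86.49.
m_a = ½√(2·158.76 + 2·86.49 − 47.61) = ½√442.89 ≈ ½·21.045 ≈ 10.5225
m_b = ½√(2·47.61 + 2·86.49 − 158.76) = ½√109.44 ≈ ½·10.4614 ≈ 5.23068
m_c = ½√(2·47.61 + 2·158.76 − 86.49) = ½√326.25 ≈ ½·18.0624 ≈ 9.0312

m_a = 10.52, m_b = 5.231, m_c = 9.031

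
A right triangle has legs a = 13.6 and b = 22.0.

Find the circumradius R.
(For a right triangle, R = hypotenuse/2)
Hypotenuse c = √(a² + b²) = √(184.96 + 484) = √668.96 ≈ 25.8643
R = c/2 ≈ 25.8643/2 ≈ 12.9321

R = 12.93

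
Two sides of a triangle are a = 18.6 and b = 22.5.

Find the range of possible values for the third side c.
Triangle inequality: |a − b| < c < a + b
|a − b| = |18.6 − 22.5| = 3.9
a + b = 18.6 + 22.5 = 41.1

3.9 < c < 41.1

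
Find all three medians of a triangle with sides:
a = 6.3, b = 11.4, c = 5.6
Median formula: m_a = ½√(2b² + 2c² − a²) (and cyclically). a² = 39.69, b² = 129.96, c² = 31.36.
m_a = ½√(2·129.96 + 2·31.36 − 39.69) = ½√282.95 ≈ ½·16.8211 ≈ 8.41056
m_b = ½√(2·39.69 + 2·31.36 − 129.96) = ½√12.14 ≈ ½·3.48425 ≈ 1.74213
m_c = ½√(2·39.69 + 2·129.96 − 31.36) = ½√307.94 ≈ ½·17.5482 ≈ 8.77411

m_a = 8.411, m_b = 1.742, m_c = 8.774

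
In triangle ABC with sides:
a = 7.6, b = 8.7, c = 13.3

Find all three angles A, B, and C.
Law of cosines for each angle (a² = 57.76, b² = 75.69, c² = 176.89):
cos(A) = (b² + c² − a²)/(2bc) = (75.69 + 176.89 − 57.76)/(2·8.7·13.3) = 194.82/231.42 ≈ 0.841846  ⇒  A ≈ 32.6644°
cos(B) = (a² + c² − b²)/(2ac) = (57.76 + 176.89 − 75.69)/(2·7.6·13.3) = 158.96/202.16 ≈ 0.786308  ⇒  B ≈ 38.1582°
cos(C) = (a² + b² − c²)/(2ab) = (57.76 + 75.69 − 176.89)/(2·7.6·8.7) = -43.44/132.24 ≈ -0.328494  ⇒  C ≈ 109.177°
Check: A + B + C ≈ 180°

A = 32.66°, B = 38.16°, C = 109.2°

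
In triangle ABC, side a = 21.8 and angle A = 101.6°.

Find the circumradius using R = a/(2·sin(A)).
R = a/(2·sin(A)) = 21.8/(2·sin(101.6°))
sin(101.6°) ≈ 0.979575
R ≈ 21.8/(2·0.979575) = 21.8/1.95915 ≈ 11.1273

R = 11.13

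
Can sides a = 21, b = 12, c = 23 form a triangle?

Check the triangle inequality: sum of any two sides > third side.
a + b vs c: 21 + 12 = 33 > 23  ✓
a + c vs b: 21 + 23 = 44 > 12  ✓
b + c vs a: 12 + 23 = 35 > 21  ✓

Yes, triangle inequality satisfied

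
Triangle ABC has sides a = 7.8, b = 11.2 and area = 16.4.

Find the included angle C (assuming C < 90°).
Area = ½·a·b·sin(C)  ⇒  sin(C) = 2·Area/(a·b) = 2·16.4/(7.8·11.2) = 32.8/87.36 ≈ 0.375458
C = arcsin(0.375458) ≈ 22.0526° (taking the acute solution since C < 90°)

C = 22.05°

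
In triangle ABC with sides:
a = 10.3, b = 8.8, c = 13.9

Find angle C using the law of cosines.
c² = a² + b² − 2ab·cos(C)  ⇒  cos(C) = (a² + b² − c²)/(2ab)
cos(C) = (10.3² + 8.8² − 13.9²)/(2·10.3·8.8) = (106.09 + 77.44 − 193.21)/181.28 = -9.68/181.28 ≈ -0.0533981
C = arccos(-0.0533981) ≈ 93.0609°

C = 93.06°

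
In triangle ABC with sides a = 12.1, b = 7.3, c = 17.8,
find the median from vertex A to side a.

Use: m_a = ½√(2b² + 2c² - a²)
m_a = ½√(2·7.3² + 2·17.8² − 12.1²) = ½√(2·53.29 + 2·316.84 − 146.41) = ½√(106.58 + 633.68 − 146.41) = ½√593.85
√593.85 ≈ 24.369, so m_a ≈ 12.1845

m_a = 12.18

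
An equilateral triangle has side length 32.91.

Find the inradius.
r = Area/s with s the semi-perimeter.
Area = (√3/4)·32.91² = (√3/4)·1083.0681 ≈ 0.433013·1083.0681 ≈ 468.982
s = 3·32.91/2 = 49.365
r ≈ 468.982/49.365 ≈ 9.5003
(Equivalently r = side/(2√3) = 32.91/3.4641 ≈ 9.5003.)

r = 9.5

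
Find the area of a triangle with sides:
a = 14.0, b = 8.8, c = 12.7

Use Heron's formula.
s = (14.0 + 8.8 + 12.7)/2 = 35.5/2 = 17.75
s − a = 3.75, s − b = 8.95, s − c = 5.05
s(s−a)(s−b)(s−c) = 17.75·3.75·8.95·5.05 ≈ 3008.46
Area = √3008.46 ≈ 54.8494

Area = 54.85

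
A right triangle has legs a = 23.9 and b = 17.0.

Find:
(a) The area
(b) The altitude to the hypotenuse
(a) The legs are perpendicular, so Area = ½·a·b = ½·23.9·17.0 = ½·406.3 = 203.15
(b) Hypotenuse c = √(a² + b²) = √(571.21 + 289) = √860.21 ≈ 29.3293
    Area = ½·c·h_c  ⇒  h_c = 2·Area/c = 406.3/29.3293 ≈ 13.853

Area = 203.15, h_c = 13.85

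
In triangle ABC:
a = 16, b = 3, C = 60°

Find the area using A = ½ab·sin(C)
A = ½·a·b·sin(C) = ½·16·3·sin(60°)
sin(60°) ≈ 0.866025
A ≈ ½·48·0.866025 = 24·0.866025 ≈ 20.7846

Area = 20.78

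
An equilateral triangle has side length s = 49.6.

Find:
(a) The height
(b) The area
(a) The height splits the triangle into two 30-60-90 halves: h = s·√3/2 = 49.6·1.73205/2 ≈ 85.9097/2 ≈ 42.9549
(b) Area = (√3/4)·s² = (√3/4)·49.6² = (√3/4)·2460.16 ≈ 0.433013·2460.16 ≈ 1065.28

Height = 42.95, Area = 1065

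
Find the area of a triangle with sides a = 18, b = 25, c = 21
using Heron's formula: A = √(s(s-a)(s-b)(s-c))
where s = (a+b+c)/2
s = (18 + 25 + 21)/2 = 64/2 = 32
s − a = 14, s − b = 7, s − c = 11
s(s−a)(s−b)(s−c) = 32·14·7·11 = 34496
Area = √34496 ≈ 185.731

s = 32.0, Area = 185.7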